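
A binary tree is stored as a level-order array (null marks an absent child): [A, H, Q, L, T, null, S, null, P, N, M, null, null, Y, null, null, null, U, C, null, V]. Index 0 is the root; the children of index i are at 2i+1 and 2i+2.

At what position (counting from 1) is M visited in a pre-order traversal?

10

Pre-order visits the node, then its left subtree, then its right subtree.
Visit A.
At A: go left to H.
  Visit H.
  At H: go left to L.
    Visit L.
    At L: no left child.
    At L: go right to P.
      Visit P.
      At P: go left to U.
        U is a leaf — visit U.
      At P: go right to C.
        C is a leaf — visit C.
  At H: go right to T.
    Visit T.
    At T: go left to N.
      Visit N.
      At N: no left child.
      At N: go right to V.
        V is a leaf — visit V.
    At T: go right to M.
      M is a leaf — visit M.
At A: go right to Q.
  Visit Q.
  At Q: no left child.
  At Q: go right to S.
    Visit S.
    At S: go left to Y.
      Y is a leaf — visit Y.
    At S: no right child.
Full pre-order sequence: A, H, L, P, U, C, T, N, V, M, Q, S, Y.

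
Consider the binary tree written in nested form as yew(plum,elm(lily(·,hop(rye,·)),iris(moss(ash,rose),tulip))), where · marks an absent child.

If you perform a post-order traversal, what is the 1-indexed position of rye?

Post-order visits the left subtree, then the right subtree, then the node.
At yew: go left to plum.
  plum is a leaf — visit plum.
At yew: go right to elm.
  At elm: go left to lily.
    At lily: no left child.
    At lily: go right to hop.
      At hop: go left to rye.
        rye is a leaf — visit rye.
      At hop: no right child.
      Visit hop.
    Visit lily.
  At elm: go right to iris.
    At iris: go left to moss.
      At moss: go left to ash.
        ash is a leaf — visit ash.
      At moss: go right to rose.
        rose is a leaf — visit rose.
      Visit moss.
    At iris: go right to tulip.
      tulip is a leaf — visit tulip.
    Visit iris.
  Visit elm.
Visit yew.
Full post-order sequence: plum, rye, hop, lily, ash, rose, moss, tulip, iris, elm, yew.

2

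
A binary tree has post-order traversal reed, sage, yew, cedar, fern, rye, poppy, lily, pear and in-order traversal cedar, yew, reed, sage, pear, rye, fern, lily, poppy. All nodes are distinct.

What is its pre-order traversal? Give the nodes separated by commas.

pear, cedar, yew, sage, reed, lily, rye, fern, poppy

The last element of post-order is the root; it splits in-order into left and right subtrees.
Root pear: left subtree has 4 nodes {cedar, yew, reed, sage}, right has 4 {rye, fern, lily, poppy}.
  Root cedar: left subtree has 0 nodes { }, right has 3 {yew, reed, sage}.
    Root yew: left subtree has 0 nodes { }, right has 2 {reed, sage}.
      Root sage: left subtree has 1 node {reed}, right has 0 { }.
  Root lily: left subtree has 2 nodes {rye, fern}, right has 1 {poppy}.
    Root rye: left subtree has 0 nodes { }, right has 1 {fern}.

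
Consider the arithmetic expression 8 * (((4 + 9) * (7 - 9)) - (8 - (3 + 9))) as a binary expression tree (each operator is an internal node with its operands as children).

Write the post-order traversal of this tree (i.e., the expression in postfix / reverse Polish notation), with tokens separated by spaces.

Post-order on an expression tree gives postfix notation: for each operator, emit left operand, right operand, then the operator.

8 4 9 + 7 9 - * 8 3 9 + - - *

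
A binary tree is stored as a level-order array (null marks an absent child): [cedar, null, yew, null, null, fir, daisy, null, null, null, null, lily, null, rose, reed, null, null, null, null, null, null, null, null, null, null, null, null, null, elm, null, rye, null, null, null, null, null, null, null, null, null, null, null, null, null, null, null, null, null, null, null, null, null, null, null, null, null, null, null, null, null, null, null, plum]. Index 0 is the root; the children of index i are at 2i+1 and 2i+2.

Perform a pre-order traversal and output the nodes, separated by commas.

Pre-order visits the node, then its left subtree, then its right subtree.
Visit cedar.
At cedar: no left child.
At cedar: go right to yew.
  Visit yew.
  At yew: go left to fir.
    Visit fir.
    At fir: go left to lily.
      lily is a leaf — visit lily.
    At fir: no right child.
  At yew: go right to daisy.
    Visit daisy.
    At daisy: go left to rose.
      Visit rose.
      At rose: no left child.
      At rose: go right to elm.
        elm is a leaf — visit elm.
    At daisy: go right to reed.
      Visit reed.
      At reed: no left child.
      At reed: go right to rye.
        Visit rye.
        At rye: no left child.
        At rye: go right to plum.
          plum is a leaf — visit plum.

cedar, yew, fir, lily, daisy, rose, elm, reed, rye, plum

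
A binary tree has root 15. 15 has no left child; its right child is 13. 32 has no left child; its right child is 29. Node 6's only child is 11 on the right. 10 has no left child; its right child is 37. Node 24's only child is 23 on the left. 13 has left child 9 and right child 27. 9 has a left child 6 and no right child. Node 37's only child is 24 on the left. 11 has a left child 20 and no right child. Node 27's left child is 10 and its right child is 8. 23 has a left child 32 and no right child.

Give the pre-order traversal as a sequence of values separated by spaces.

15 13 9 6 11 20 27 10 37 24 23 32 29 8

Pre-order visits the node, then its left subtree, then its right subtree.
Visit 15.
At 15: no left child.
At 15: go right to 13.
  Visit 13.
  At 13: go left to 9.
    Visit 9.
    At 9: go left to 6.
      Visit 6.
      At 6: no left child.
      At 6: go right to 11.
        Visit 11.
        At 11: go left to 20.
          20 is a leaf — visit 20.
        At 11: no right child.
    At 9: no right child.
  At 13: go right to 27.
    Visit 27.
    At 27: go left to 10.
      Visit 10.
      At 10: no left child.
      At 10: go right to 37.
        Visit 37.
        At 37: go left to 24.
          Visit 24.
          At 24: go left to 23.
            Visit 23.
            At 23: go left to 32.
              Visit 32.
              At 32: no left child.
              At 32: go right to 29.
                29 is a leaf — visit 29.
            At 23: no right child.
          At 24: no right child.
        At 37: no right child.
    At 27: go right to 8.
      8 is a leaf — visit 8.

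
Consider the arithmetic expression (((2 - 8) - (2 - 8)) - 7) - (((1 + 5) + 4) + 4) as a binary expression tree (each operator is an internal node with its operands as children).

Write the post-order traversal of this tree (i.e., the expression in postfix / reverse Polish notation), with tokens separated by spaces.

Post-order on an expression tree gives postfix notation: for each operator, emit left operand, right operand, then the operator.

2 8 - 2 8 - - 7 - 1 5 + 4 + 4 + -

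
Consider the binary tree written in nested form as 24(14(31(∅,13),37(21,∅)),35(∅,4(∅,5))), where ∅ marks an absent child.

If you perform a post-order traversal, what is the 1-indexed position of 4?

Post-order visits the left subtree, then the right subtree, then the node.
At 24: go left to 14.
  At 14: go left to 31.
    At 31: no left child.
    At 31: go right to 13.
      13 is a leaf — visit 13.
    Visit 31.
  At 14: go right to 37.
    At 37: go left to 21.
      21 is a leaf — visit 21.
    At 37: no right child.
    Visit 37.
  Visit 14.
At 24: go right to 35.
  At 35: no left child.
  At 35: go right to 4.
    At 4: no left child.
    At 4: go right to 5.
      5 is a leaf — visit 5.
    Visit 4.
  Visit 35.
Visit 24.
Full post-order sequence: 13, 31, 21, 37, 14, 5, 4, 35, 24.

7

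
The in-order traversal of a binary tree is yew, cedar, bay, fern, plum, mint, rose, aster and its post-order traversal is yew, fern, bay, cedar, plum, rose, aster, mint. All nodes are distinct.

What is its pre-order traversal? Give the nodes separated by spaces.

The last element of post-order is the root; it splits in-order into left and right subtrees.
Root mint: left subtree has 5 nodes {yew, cedar, bay, fern, plum}, right has 2 {rose, aster}.
  Root plum: left subtree has 4 nodes {yew, cedar, bay, fern}, right has 0 { }.
    Root cedar: left subtree has 1 node {yew}, right has 2 {bay, fern}.
      Root bay: left subtree has 0 nodes { }, right has 1 {fern}.
  Root aster: left subtree has 1 node {rose}, right has 0 { }.

mint plum cedar yew bay fern aster rose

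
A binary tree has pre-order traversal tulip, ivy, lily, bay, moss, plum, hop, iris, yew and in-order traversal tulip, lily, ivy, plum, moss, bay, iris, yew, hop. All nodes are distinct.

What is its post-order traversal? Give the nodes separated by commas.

The first element of pre-order is the root; it splits in-order into left and right subtrees.
Root tulip: left subtree has 0 nodes { }, right has 8 {lily, ivy, plum, moss, bay, iris, yew, hop}.
  Root ivy: left subtree has 1 node {lily}, right has 6 {plum, moss, bay, iris, yew, hop}.
    Root bay: left subtree has 2 nodes {plum, moss}, right has 3 {iris, yew, hop}.
      Root moss: left subtree has 1 node {plum}, right has 0 { }.
      Root hop: left subtree has 2 nodes {iris, yew}, right has 0 { }.
        Root iris: left subtree has 0 nodes { }, right has 1 {yew}.

lily, plum, moss, yew, iris, hop, bay, ivy, tulip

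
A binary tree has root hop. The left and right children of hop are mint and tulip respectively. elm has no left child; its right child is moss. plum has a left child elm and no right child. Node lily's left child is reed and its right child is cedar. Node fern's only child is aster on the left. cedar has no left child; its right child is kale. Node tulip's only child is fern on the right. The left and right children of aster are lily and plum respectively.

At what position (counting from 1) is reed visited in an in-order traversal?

4

In-order visits the left subtree, then the node, then the right subtree.
At hop: go left to mint.
  mint is a leaf — visit mint.
Visit hop.
At hop: go right to tulip.
  At tulip: no left child.
  Visit tulip.
  At tulip: go right to fern.
    At fern: go left to aster.
      At aster: go left to lily.
        At lily: go left to reed.
          reed is a leaf — visit reed.
        Visit lily.
        At lily: go right to cedar.
          At cedar: no left child.
          Visit cedar.
          At cedar: go right to kale.
            kale is a leaf — visit kale.
      Visit aster.
      At aster: go right to plum.
        At plum: go left to elm.
          At elm: no left child.
          Visit elm.
          At elm: go right to moss.
            moss is a leaf — visit moss.
        Visit plum.
        At plum: no right child.
    Visit fern.
    At fern: no right child.
Full in-order sequence: mint, hop, tulip, reed, lily, cedar, kale, aster, elm, moss, plum, fern.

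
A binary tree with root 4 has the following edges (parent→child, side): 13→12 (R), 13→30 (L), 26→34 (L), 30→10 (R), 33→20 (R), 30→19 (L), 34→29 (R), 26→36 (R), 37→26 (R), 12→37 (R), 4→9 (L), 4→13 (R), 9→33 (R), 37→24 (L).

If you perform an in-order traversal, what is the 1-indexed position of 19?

In-order visits the left subtree, then the node, then the right subtree.
At 4: go left to 9.
  At 9: no left child.
  Visit 9.
  At 9: go right to 33.
    At 33: no left child.
    Visit 33.
    At 33: go right to 20.
      20 is a leaf — visit 20.
Visit 4.
At 4: go right to 13.
  At 13: go left to 30.
    At 30: go left to 19.
      19 is a leaf — visit 19.
    Visit 30.
    At 30: go right to 10.
      10 is a leaf — visit 10.
  Visit 13.
  At 13: go right to 12.
    At 12: no left child.
    Visit 12.
    At 12: go right to 37.
      At 37: go left to 24.
        24 is a leaf — visit 24.
      Visit 37.
      At 37: go right to 26.
        At 26: go left to 34.
          At 34: no left child.
          Visit 34.
          At 34: go right to 29.
            29 is a leaf — visit 29.
        Visit 26.
        At 26: go right to 36.
          36 is a leaf — visit 36.
Full in-order sequence: 9, 33, 20, 4, 19, 30, 10, 13, 12, 24, 37, 34, 29, 26, 36.

5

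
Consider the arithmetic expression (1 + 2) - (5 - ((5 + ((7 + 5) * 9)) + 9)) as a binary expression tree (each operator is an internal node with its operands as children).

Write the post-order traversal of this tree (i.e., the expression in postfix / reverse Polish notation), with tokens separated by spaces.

1 2 + 5 5 7 5 + 9 * + 9 + - -

Post-order on an expression tree gives postfix notation: for each operator, emit left operand, right operand, then the operator.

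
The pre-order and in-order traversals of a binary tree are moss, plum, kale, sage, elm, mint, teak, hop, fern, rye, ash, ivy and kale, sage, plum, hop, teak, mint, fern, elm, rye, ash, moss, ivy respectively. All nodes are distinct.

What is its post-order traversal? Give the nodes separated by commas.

sage, kale, hop, teak, fern, mint, ash, rye, elm, plum, ivy, moss

The first element of pre-order is the root; it splits in-order into left and right subtrees.
Root moss: left subtree has 10 nodes {kale, sage, plum, hop, teak, mint, fern, elm, rye, ash}, right has 1 {ivy}.
  Root plum: left subtree has 2 nodes {kale, sage}, right has 7 {hop, teak, mint, fern, elm, rye, ash}.
    Root kale: left subtree has 0 nodes { }, right has 1 {sage}.
    Root elm: left subtree has 4 nodes {hop, teak, mint, fern}, right has 2 {rye, ash}.
      Root mint: left subtree has 2 nodes {hop, teak}, right has 1 {fern}.
        Root teak: left subtree has 1 node {hop}, right has 0 { }.
      Root rye: left subtree has 0 nodes { }, right has 1 {ash}.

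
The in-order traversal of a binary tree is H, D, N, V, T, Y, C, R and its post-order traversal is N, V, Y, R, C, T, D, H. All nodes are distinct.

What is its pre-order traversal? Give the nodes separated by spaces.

H D T V N C Y R

The last element of post-order is the root; it splits in-order into left and right subtrees.
Root H: left subtree has 0 nodes { }, right has 7 {D, N, V, T, Y, C, R}.
  Root D: left subtree has 0 nodes { }, right has 6 {N, V, T, Y, C, R}.
    Root T: left subtree has 2 nodes {N, V}, right has 3 {Y, C, R}.
      Root V: left subtree has 1 node {N}, right has 0 { }.
      Root C: left subtree has 1 node {Y}, right has 1 {R}.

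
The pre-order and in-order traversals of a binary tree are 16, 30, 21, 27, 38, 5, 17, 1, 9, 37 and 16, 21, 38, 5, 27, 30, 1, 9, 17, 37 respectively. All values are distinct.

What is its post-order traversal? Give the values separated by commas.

5, 38, 27, 21, 9, 1, 37, 17, 30, 16

The first element of pre-order is the root; it splits in-order into left and right subtrees.
Root 16: left subtree has 0 nodes { }, right has 9 {21, 38, 5, 27, 30, 1, 9, 17, 37}.
  Root 30: left subtree has 4 nodes {21, 38, 5, 27}, right has 4 {1, 9, 17, 37}.
    Root 21: left subtree has 0 nodes { }, right has 3 {38, 5, 27}.
      Root 27: left subtree has 2 nodes {38, 5}, right has 0 { }.
        Root 38: left subtree has 0 nodes { }, right has 1 {5}.
    Root 17: left subtree has 2 nodes {1, 9}, right has 1 {37}.
      Root 1: left subtree has 0 nodes { }, right has 1 {9}.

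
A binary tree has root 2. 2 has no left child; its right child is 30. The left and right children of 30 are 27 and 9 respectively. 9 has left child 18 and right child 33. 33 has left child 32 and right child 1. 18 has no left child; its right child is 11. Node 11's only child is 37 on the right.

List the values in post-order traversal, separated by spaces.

Post-order visits the left subtree, then the right subtree, then the node.
At 2: no left child.
At 2: go right to 30.
  At 30: go left to 27.
    27 is a leaf — visit 27.
  At 30: go right to 9.
    At 9: go left to 18.
      At 18: no left child.
      At 18: go right to 11.
        At 11: no left child.
        At 11: go right to 37.
          37 is a leaf — visit 37.
        Visit 11.
      Visit 18.
    At 9: go right to 33.
      At 33: go left to 32.
        32 is a leaf — visit 32.
      At 33: go right to 1.
        1 is a leaf — visit 1.
      Visit 33.
    Visit 9.
  Visit 30.
Visit 2.

27 37 11 18 32 1 33 9 30 2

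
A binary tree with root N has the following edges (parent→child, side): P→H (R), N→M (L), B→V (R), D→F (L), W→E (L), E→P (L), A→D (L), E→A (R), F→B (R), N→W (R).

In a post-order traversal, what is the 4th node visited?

Post-order visits the left subtree, then the right subtree, then the node.
At N: go left to M.
  M is a leaf — visit M.
At N: go right to W.
  At W: go left to E.
    At E: go left to P.
      At P: no left child.
      At P: go right to H.
        H is a leaf — visit H.
      Visit P.
    At E: go right to A.
      At A: go left to D.
        At D: go left to F.
          At F: no left child.
          At F: go right to B.
            At B: no left child.
            At B: go right to V.
              V is a leaf — visit V.
            Visit B.
          Visit F.
        At D: no right child.
        Visit D.
      At A: no right child.
      Visit A.
    Visit E.
  At W: no right child.
  Visit W.
Visit N.
Full post-order sequence: M, H, P, V, B, F, D, A, E, W, N.

V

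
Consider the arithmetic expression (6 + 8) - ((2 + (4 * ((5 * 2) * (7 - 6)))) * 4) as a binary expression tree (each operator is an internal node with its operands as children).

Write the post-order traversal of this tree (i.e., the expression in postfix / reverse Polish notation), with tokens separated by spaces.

Post-order on an expression tree gives postfix notation: for each operator, emit left operand, right operand, then the operator.

6 8 + 2 4 5 2 * 7 6 - * * + 4 * -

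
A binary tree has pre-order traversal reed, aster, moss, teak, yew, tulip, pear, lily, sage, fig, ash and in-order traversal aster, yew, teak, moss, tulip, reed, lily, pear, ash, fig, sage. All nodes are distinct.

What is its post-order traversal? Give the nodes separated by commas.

yew, teak, tulip, moss, aster, lily, ash, fig, sage, pear, reed

The first element of pre-order is the root; it splits in-order into left and right subtrees.
Root reed: left subtree has 5 nodes {aster, yew, teak, moss, tulip}, right has 5 {lily, pear, ash, fig, sage}.
  Root aster: left subtree has 0 nodes { }, right has 4 {yew, teak, moss, tulip}.
    Root moss: left subtree has 2 nodes {yew, teak}, right has 1 {tulip}.
      Root teak: left subtree has 1 node {yew}, right has 0 { }.
  Root pear: left subtree has 1 node {lily}, right has 3 {ash, fig, sage}.
    Root sage: left subtree has 2 nodes {ash, fig}, right has 0 { }.
      Root fig: left subtree has 1 node {ash}, right has 0 { }.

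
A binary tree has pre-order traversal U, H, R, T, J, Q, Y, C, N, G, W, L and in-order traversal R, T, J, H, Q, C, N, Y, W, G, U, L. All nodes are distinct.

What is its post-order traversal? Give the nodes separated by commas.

J, T, R, N, C, W, G, Y, Q, H, L, U

The first element of pre-order is the root; it splits in-order into left and right subtrees.
Root U: left subtree has 10 nodes {R, T, J, H, Q, C, N, Y, W, G}, right has 1 {L}.
  Root H: left subtree has 3 nodes {R, T, J}, right has 6 {Q, C, N, Y, W, G}.
    Root R: left subtree has 0 nodes { }, right has 2 {T, J}.
      Root T: left subtree has 0 nodes { }, right has 1 {J}.
    Root Q: left subtree has 0 nodes { }, right has 5 {C, N, Y, W, G}.
      Root Y: left subtree has 2 nodes {C, N}, right has 2 {W, G}.
        Root C: left subtree has 0 nodes { }, right has 1 {N}.
        Root G: left subtree has 1 node {W}, right has 0 { }.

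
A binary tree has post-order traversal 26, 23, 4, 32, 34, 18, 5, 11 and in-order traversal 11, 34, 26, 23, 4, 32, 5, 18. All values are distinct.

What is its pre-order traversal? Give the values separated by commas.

The last element of post-order is the root; it splits in-order into left and right subtrees.
Root 11: left subtree has 0 nodes { }, right has 7 {34, 26, 23, 4, 32, 5, 18}.
  Root 5: left subtree has 5 nodes {34, 26, 23, 4, 32}, right has 1 {18}.
    Root 34: left subtree has 0 nodes { }, right has 4 {26, 23, 4, 32}.
      Root 32: left subtree has 3 nodes {26, 23, 4}, right has 0 { }.
        Root 4: left subtree has 2 nodes {26, 23}, right has 0 { }.
          Root 23: left subtree has 1 node {26}, right has 0 { }.

11, 5, 34, 32, 4, 23, 26, 18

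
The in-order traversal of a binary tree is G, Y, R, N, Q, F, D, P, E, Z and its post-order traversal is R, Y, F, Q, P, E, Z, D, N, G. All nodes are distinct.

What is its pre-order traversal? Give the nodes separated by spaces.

G N Y R D Q F Z E P

The last element of post-order is the root; it splits in-order into left and right subtrees.
Root G: left subtree has 0 nodes { }, right has 9 {Y, R, N, Q, F, D, P, E, Z}.
  Root N: left subtree has 2 nodes {Y, R}, right has 6 {Q, F, D, P, E, Z}.
    Root Y: left subtree has 0 nodes { }, right has 1 {R}.
    Root D: left subtree has 2 nodes {Q, F}, right has 3 {P, E, Z}.
      Root Q: left subtree has 0 nodes { }, right has 1 {F}.
      Root Z: left subtree has 2 nodes {P, E}, right has 0 { }.
        Root E: left subtree has 1 node {P}, right has 0 { }.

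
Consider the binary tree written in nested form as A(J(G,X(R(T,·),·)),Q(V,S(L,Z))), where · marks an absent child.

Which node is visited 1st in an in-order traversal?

G

In-order visits the left subtree, then the node, then the right subtree.
At A: go left to J.
  At J: go left to G.
    G is a leaf — visit G.
  Visit J.
  At J: go right to X.
    At X: go left to R.
      At R: go left to T.
        T is a leaf — visit T.
      Visit R.
      At R: no right child.
    Visit X.
    At X: no right child.
Visit A.
At A: go right to Q.
  At Q: go left to V.
    V is a leaf — visit V.
  Visit Q.
  At Q: go right to S.
    At S: go left to L.
      L is a leaf — visit L.
    Visit S.
    At S: go right to Z.
      Z is a leaf — visit Z.
Full in-order sequence: G, J, T, R, X, A, V, Q, L, S, Z.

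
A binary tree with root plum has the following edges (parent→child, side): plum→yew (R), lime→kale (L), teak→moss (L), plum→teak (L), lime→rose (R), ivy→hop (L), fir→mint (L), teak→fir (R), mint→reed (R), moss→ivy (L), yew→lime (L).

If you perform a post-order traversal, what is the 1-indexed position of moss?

Post-order visits the left subtree, then the right subtree, then the node.
At plum: go left to teak.
  At teak: go left to moss.
    At moss: go left to ivy.
      At ivy: go left to hop.
        hop is a leaf — visit hop.
      At ivy: no right child.
      Visit ivy.
    At moss: no right child.
    Visit moss.
  At teak: go right to fir.
    At fir: go left to mint.
      At mint: no left child.
      At mint: go right to reed.
        reed is a leaf — visit reed.
      Visit mint.
    At fir: no right child.
    Visit fir.
  Visit teak.
At plum: go right to yew.
  At yew: go left to lime.
    At lime: go left to kale.
      kale is a leaf — visit kale.
    At lime: go right to rose.
      rose is a leaf — visit rose.
    Visit lime.
  At yew: no right child.
  Visit yew.
Visit plum.
Full post-order sequence: hop, ivy, moss, reed, mint, fir, teak, kale, rose, lime, yew, plum.

3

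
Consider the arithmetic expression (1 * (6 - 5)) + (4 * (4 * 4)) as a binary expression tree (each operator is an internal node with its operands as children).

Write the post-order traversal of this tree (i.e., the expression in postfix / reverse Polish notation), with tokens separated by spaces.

Post-order on an expression tree gives postfix notation: for each operator, emit left operand, right operand, then the operator.

1 6 5 - * 4 4 4 * * +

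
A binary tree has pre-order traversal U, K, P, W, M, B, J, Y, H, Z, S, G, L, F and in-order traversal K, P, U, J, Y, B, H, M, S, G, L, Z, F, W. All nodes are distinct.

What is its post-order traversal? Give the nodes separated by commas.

P, K, Y, J, H, B, L, G, S, F, Z, M, W, U

The first element of pre-order is the root; it splits in-order into left and right subtrees.
Root U: left subtree has 2 nodes {K, P}, right has 11 {J, Y, B, H, M, S, G, L, Z, F, W}.
  Root K: left subtree has 0 nodes { }, right has 1 {P}.
  Root W: left subtree has 10 nodes {J, Y, B, H, M, S, G, L, Z, F}, right has 0 { }.
    Root M: left subtree has 4 nodes {J, Y, B, H}, right has 5 {S, G, L, Z, F}.
      Root B: left subtree has 2 nodes {J, Y}, right has 1 {H}.
        Root J: left subtree has 0 nodes { }, right has 1 {Y}.
      Root Z: left subtree has 3 nodes {S, G, L}, right has 1 {F}.
        Root S: left subtree has 0 nodes { }, right has 2 {G, L}.
          Root G: left subtree has 0 nodes { }, right has 1 {L}.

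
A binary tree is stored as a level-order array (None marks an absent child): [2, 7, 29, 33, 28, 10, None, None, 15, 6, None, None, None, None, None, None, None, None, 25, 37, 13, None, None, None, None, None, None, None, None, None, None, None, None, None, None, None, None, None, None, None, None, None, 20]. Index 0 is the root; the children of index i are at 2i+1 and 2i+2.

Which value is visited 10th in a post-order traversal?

Post-order visits the left subtree, then the right subtree, then the node.
At 2: go left to 7.
  At 7: go left to 33.
    At 33: no left child.
    At 33: go right to 15.
      At 15: no left child.
      At 15: go right to 25.
        25 is a leaf — visit 25.
      Visit 15.
    Visit 33.
  At 7: go right to 28.
    At 28: go left to 6.
      At 6: go left to 37.
        37 is a leaf — visit 37.
      At 6: go right to 13.
        At 13: no left child.
        At 13: go right to 20.
          20 is a leaf — visit 20.
        Visit 13.
      Visit 6.
    At 28: no right child.
    Visit 28.
  Visit 7.
At 2: go right to 29.
  At 29: go left to 10.
    10 is a leaf — visit 10.
  At 29: no right child.
  Visit 29.
Visit 2.
Full post-order sequence: 25, 15, 33, 37, 20, 13, 6, 28, 7, 10, 29, 2.

10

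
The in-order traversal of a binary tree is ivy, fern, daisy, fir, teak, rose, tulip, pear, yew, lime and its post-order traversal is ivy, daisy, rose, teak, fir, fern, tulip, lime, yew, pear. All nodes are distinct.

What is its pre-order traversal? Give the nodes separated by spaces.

The last element of post-order is the root; it splits in-order into left and right subtrees.
Root pear: left subtree has 7 nodes {ivy, fern, daisy, fir, teak, rose, tulip}, right has 2 {yew, lime}.
  Root tulip: left subtree has 6 nodes {ivy, fern, daisy, fir, teak, rose}, right has 0 { }.
    Root fern: left subtree has 1 node {ivy}, right has 4 {daisy, fir, teak, rose}.
      Root fir: left subtree has 1 node {daisy}, right has 2 {teak, rose}.
        Root teak: left subtree has 0 nodes { }, right has 1 {rose}.
  Root yew: left subtree has 0 nodes { }, right has 1 {lime}.

pear tulip fern ivy fir daisy teak rose yew lime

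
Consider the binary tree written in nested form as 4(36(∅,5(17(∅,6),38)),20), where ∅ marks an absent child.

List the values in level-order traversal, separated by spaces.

Level-order visits nodes level by level from the root, left to right within each level.
Level 0: 4
Level 1: 36, 20
Level 2: 5
Level 3: 17, 38
Level 4: 6

4 36 20 5 17 38 6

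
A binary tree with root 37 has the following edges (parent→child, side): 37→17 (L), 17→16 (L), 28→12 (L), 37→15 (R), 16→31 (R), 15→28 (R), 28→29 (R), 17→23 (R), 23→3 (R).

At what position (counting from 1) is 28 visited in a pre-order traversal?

Pre-order visits the node, then its left subtree, then its right subtree.
Visit 37.
At 37: go left to 17.
  Visit 17.
  At 17: go left to 16.
    Visit 16.
    At 16: no left child.
    At 16: go right to 31.
      31 is a leaf — visit 31.
  At 17: go right to 23.
    Visit 23.
    At 23: no left child.
    At 23: go right to 3.
      3 is a leaf — visit 3.
At 37: go right to 15.
  Visit 15.
  At 15: no left child.
  At 15: go right to 28.
    Visit 28.
    At 28: go left to 12.
      12 is a leaf — visit 12.
    At 28: go right to 29.
      29 is a leaf — visit 29.
Full pre-order sequence: 37, 17, 16, 31, 23, 3, 15, 28, 12, 29.

8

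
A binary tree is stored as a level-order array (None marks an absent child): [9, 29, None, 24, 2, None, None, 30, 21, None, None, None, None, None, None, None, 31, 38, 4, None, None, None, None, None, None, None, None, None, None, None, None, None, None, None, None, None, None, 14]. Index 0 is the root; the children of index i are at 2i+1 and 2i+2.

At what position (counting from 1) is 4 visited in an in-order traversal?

7

In-order visits the left subtree, then the node, then the right subtree.
At 9: go left to 29.
  At 29: go left to 24.
    At 24: go left to 30.
      At 30: no left child.
      Visit 30.
      At 30: go right to 31.
        31 is a leaf — visit 31.
    Visit 24.
    At 24: go right to 21.
      At 21: go left to 38.
        38 is a leaf — visit 38.
      Visit 21.
      At 21: go right to 4.
        At 4: go left to 14.
          14 is a leaf — visit 14.
        Visit 4.
        At 4: no right child.
  Visit 29.
  At 29: go right to 2.
    2 is a leaf — visit 2.
Visit 9.
At 9: no right child.
Full in-order sequence: 30, 31, 24, 38, 21, 14, 4, 29, 2, 9.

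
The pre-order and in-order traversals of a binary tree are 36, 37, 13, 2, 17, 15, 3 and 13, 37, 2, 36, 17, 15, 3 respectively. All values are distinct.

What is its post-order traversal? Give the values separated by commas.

13, 2, 37, 3, 15, 17, 36

The first element of pre-order is the root; it splits in-order into left and right subtrees.
Root 36: left subtree has 3 nodes {13, 37, 2}, right has 3 {17, 15, 3}.
  Root 37: left subtree has 1 node {13}, right has 1 {2}.
  Root 17: left subtree has 0 nodes { }, right has 2 {15, 3}.
    Root 15: left subtree has 0 nodes { }, right has 1 {3}.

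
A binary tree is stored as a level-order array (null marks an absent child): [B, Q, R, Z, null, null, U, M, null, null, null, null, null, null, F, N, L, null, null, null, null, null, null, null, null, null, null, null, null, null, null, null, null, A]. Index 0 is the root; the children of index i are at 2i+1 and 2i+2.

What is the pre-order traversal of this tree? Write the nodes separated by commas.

B, Q, Z, M, N, L, A, R, U, F

Pre-order visits the node, then its left subtree, then its right subtree.
Visit B.
At B: go left to Q.
  Visit Q.
  At Q: go left to Z.
    Visit Z.
    At Z: go left to M.
      Visit M.
      At M: go left to N.
        N is a leaf — visit N.
      At M: go right to L.
        Visit L.
        At L: go left to A.
          A is a leaf — visit A.
        At L: no right child.
    At Z: no right child.
  At Q: no right child.
At B: go right to R.
  Visit R.
  At R: no left child.
  At R: go right to U.
    Visit U.
    At U: no left child.
    At U: go right to F.
      F is a leaf — visit F.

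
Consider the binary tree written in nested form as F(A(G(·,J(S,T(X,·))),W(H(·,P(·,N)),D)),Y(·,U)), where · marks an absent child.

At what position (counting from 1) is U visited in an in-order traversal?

14

In-order visits the left subtree, then the node, then the right subtree.
At F: go left to A.
  At A: go left to G.
    At G: no left child.
    Visit G.
    At G: go right to J.
      At J: go left to S.
        S is a leaf — visit S.
      Visit J.
      At J: go right to T.
        At T: go left to X.
          X is a leaf — visit X.
        Visit T.
        At T: no right child.
  Visit A.
  At A: go right to W.
    At W: go left to H.
      At H: no left child.
      Visit H.
      At H: go right to P.
        At P: no left child.
        Visit P.
        At P: go right to N.
          N is a leaf — visit N.
    Visit W.
    At W: go right to D.
      D is a leaf — visit D.
Visit F.
At F: go right to Y.
  At Y: no left child.
  Visit Y.
  At Y: go right to U.
    U is a leaf — visit U.
Full in-order sequence: G, S, J, X, T, A, H, P, N, W, D, F, Y, U.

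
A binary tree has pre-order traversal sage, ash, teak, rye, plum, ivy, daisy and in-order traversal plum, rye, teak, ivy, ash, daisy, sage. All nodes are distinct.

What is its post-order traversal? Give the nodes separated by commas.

The first element of pre-order is the root; it splits in-order into left and right subtrees.
Root sage: left subtree has 6 nodes {plum, rye, teak, ivy, ash, daisy}, right has 0 { }.
  Root ash: left subtree has 4 nodes {plum, rye, teak, ivy}, right has 1 {daisy}.
    Root teak: left subtree has 2 nodes {plum, rye}, right has 1 {ivy}.
      Root rye: left subtree has 1 node {plum}, right has 0 { }.

plum, rye, ivy, teak, daisy, ash, sage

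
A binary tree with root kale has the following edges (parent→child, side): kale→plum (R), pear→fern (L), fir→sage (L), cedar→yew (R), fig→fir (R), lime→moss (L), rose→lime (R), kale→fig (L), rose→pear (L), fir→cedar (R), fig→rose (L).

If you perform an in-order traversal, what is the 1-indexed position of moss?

In-order visits the left subtree, then the node, then the right subtree.
At kale: go left to fig.
  At fig: go left to rose.
    At rose: go left to pear.
      At pear: go left to fern.
        fern is a leaf — visit fern.
      Visit pear.
      At pear: no right child.
    Visit rose.
    At rose: go right to lime.
      At lime: go left to moss.
        moss is a leaf — visit moss.
      Visit lime.
      At lime: no right child.
  Visit fig.
  At fig: go right to fir.
    At fir: go left to sage.
      sage is a leaf — visit sage.
    Visit fir.
    At fir: go right to cedar.
      At cedar: no left child.
      Visit cedar.
      At cedar: go right to yew.
        yew is a leaf — visit yew.
Visit kale.
At kale: go right to plum.
  plum is a leaf — visit plum.
Full in-order sequence: fern, pear, rose, moss, lime, fig, sage, fir, cedar, yew, kale, plum.

4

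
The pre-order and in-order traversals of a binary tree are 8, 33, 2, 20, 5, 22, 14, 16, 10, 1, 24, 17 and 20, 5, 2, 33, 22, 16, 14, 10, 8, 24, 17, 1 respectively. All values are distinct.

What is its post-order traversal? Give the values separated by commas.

The first element of pre-order is the root; it splits in-order into left and right subtrees.
Root 8: left subtree has 8 nodes {20, 5, 2, 33, 22, 16, 14, 10}, right has 3 {24, 17, 1}.
  Root 33: left subtree has 3 nodes {20, 5, 2}, right has 4 {22, 16, 14, 10}.
    Root 2: left subtree has 2 nodes {20, 5}, right has 0 { }.
      Root 20: left subtree has 0 nodes { }, right has 1 {5}.
    Root 22: left subtree has 0 nodes { }, right has 3 {16, 14, 10}.
      Root 14: left subtree has 1 node {16}, right has 1 {10}.
  Root 1: left subtree has 2 nodes {24, 17}, right has 0 { }.
    Root 24: left subtree has 0 nodes { }, right has 1 {17}.

5, 20, 2, 16, 10, 14, 22, 33, 17, 24, 1, 8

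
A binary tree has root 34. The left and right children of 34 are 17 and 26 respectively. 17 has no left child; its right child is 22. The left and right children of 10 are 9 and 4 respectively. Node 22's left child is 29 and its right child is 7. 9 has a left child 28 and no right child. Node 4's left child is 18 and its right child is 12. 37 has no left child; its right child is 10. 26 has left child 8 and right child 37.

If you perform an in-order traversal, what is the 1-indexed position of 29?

2

In-order visits the left subtree, then the node, then the right subtree.
At 34: go left to 17.
  At 17: no left child.
  Visit 17.
  At 17: go right to 22.
    At 22: go left to 29.
      29 is a leaf — visit 29.
    Visit 22.
    At 22: go right to 7.
      7 is a leaf — visit 7.
Visit 34.
At 34: go right to 26.
  At 26: go left to 8.
    8 is a leaf — visit 8.
  Visit 26.
  At 26: go right to 37.
    At 37: no left child.
    Visit 37.
    At 37: go right to 10.
      At 10: go left to 9.
        At 9: go left to 28.
          28 is a leaf — visit 28.
        Visit 9.
        At 9: no right child.
      Visit 10.
      At 10: go right to 4.
        At 4: go left to 18.
          18 is a leaf — visit 18.
        Visit 4.
        At 4: go right to 12.
          12 is a leaf — visit 12.
Full in-order sequence: 17, 29, 22, 7, 34, 8, 26, 37, 28, 9, 10, 18, 4, 12.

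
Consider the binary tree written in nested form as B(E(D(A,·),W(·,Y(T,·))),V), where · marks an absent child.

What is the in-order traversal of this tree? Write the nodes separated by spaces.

In-order visits the left subtree, then the node, then the right subtree.
At B: go left to E.
  At E: go left to D.
    At D: go left to A.
      A is a leaf — visit A.
    Visit D.
    At D: no right child.
  Visit E.
  At E: go right to W.
    At W: no left child.
    Visit W.
    At W: go right to Y.
      At Y: go left to T.
        T is a leaf — visit T.
      Visit Y.
      At Y: no right child.
Visit B.
At B: go right to V.
  V is a leaf — visit V.

A D E W T Y B V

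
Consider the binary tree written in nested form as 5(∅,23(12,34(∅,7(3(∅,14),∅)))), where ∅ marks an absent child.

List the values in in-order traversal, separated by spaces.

5 12 23 34 3 14 7

In-order visits the left subtree, then the node, then the right subtree.
At 5: no left child.
Visit 5.
At 5: go right to 23.
  At 23: go left to 12.
    12 is a leaf — visit 12.
  Visit 23.
  At 23: go right to 34.
    At 34: no left child.
    Visit 34.
    At 34: go right to 7.
      At 7: go left to 3.
        At 3: no left child.
        Visit 3.
        At 3: go right to 14.
          14 is a leaf — visit 14.
      Visit 7.
      At 7: no right child.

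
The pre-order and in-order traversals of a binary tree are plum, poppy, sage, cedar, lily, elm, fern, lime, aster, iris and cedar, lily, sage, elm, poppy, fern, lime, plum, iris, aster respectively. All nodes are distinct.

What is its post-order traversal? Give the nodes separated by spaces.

lily cedar elm sage lime fern poppy iris aster plum

The first element of pre-order is the root; it splits in-order into left and right subtrees.
Root plum: left subtree has 7 nodes {cedar, lily, sage, elm, poppy, fern, lime}, right has 2 {iris, aster}.
  Root poppy: left subtree has 4 nodes {cedar, lily, sage, elm}, right has 2 {fern, lime}.
    Root sage: left subtree has 2 nodes {cedar, lily}, right has 1 {elm}.
      Root cedar: left subtree has 0 nodes { }, right has 1 {lily}.
    Root fern: left subtree has 0 nodes { }, right has 1 {lime}.
  Root aster: left subtree has 1 node {iris}, right has 0 { }.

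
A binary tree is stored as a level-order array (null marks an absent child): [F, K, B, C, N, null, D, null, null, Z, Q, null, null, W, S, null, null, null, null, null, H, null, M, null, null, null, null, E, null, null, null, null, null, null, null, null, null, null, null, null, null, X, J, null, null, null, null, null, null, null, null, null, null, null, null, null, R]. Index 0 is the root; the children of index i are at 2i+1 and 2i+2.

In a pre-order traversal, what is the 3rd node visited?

Pre-order visits the node, then its left subtree, then its right subtree.
Visit F.
At F: go left to K.
  Visit K.
  At K: go left to C.
    C is a leaf — visit C.
  At K: go right to N.
    Visit N.
    At N: go left to Z.
      Visit Z.
      At Z: no left child.
      At Z: go right to H.
        Visit H.
        At H: go left to X.
          X is a leaf — visit X.
        At H: go right to J.
          J is a leaf — visit J.
    At N: go right to Q.
      Visit Q.
      At Q: no left child.
      At Q: go right to M.
        M is a leaf — visit M.
At F: go right to B.
  Visit B.
  At B: no left child.
  At B: go right to D.
    Visit D.
    At D: go left to W.
      Visit W.
      At W: go left to E.
        Visit E.
        At E: no left child.
        At E: go right to R.
          R is a leaf — visit R.
      At W: no right child.
    At D: go right to S.
      S is a leaf — visit S.
Full pre-order sequence: F, K, C, N, Z, H, X, J, Q, M, B, D, W, E, R, S.

C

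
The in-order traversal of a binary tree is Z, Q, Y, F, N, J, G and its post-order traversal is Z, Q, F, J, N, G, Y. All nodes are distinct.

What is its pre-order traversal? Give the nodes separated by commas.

The last element of post-order is the root; it splits in-order into left and right subtrees.
Root Y: left subtree has 2 nodes {Z, Q}, right has 4 {F, N, J, G}.
  Root Q: left subtree has 1 node {Z}, right has 0 { }.
  Root G: left subtree has 3 nodes {F, N, J}, right has 0 { }.
    Root N: left subtree has 1 node {F}, right has 1 {J}.

Y, Q, Z, G, N, F, J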